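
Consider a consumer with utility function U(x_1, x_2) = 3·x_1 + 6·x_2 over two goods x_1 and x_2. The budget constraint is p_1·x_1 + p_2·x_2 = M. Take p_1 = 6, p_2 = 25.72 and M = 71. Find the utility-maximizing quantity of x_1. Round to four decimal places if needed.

x_1* = 11.8333

Linear utility — the consumer picks whichever good has higher MU/price: 3/6 = 0.5 vs 6/25.72 = 0.2333.
x_1 gives more utility per dollar, so spend all income on x_1: x_1* = M/p_1, x_2* = 0.
Numerically: x_1* = 11.8333, x_2* = 0.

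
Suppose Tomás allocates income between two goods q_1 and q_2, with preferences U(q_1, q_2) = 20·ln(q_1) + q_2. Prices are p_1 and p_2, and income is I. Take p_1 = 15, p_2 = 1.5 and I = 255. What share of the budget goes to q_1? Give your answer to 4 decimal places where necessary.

MU_q_1 = 20/q_1, MU_q_2 = 1. Tangency: 20/q_1 = p_1/p_2.
So q_1*(p_1,p_2) = 20·p_2/p_1, independent of income; and q_2* = (I − 20·p_2)/p_2.
At the given prices: q_1* = 20·1.5/15 = 2, and q_2* = 150.
Expenditure on q_1: 15·2 = 30; share = 0.1176.

share on q_1 = 0.1176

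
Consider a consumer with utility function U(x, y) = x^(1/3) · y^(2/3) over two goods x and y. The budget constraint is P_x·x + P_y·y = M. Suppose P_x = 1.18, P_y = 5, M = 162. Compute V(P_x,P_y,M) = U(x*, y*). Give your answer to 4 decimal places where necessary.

V = 27.7421

Tangency: MRS = (1/2)·y/x = P_x/P_y.
So 1/3·P_y·y = 2/3·P_x·x; combined with the budget, a share 1/3 of income goes to x.
Demand: x*(P_x,P_y,M) = 1/3·M/P_x and y* = 2/3·M/P_y.
At P_x=1.18, P_y=5, M=162: x* = 1/3·162/1.18 = 45.7627, y* = 21.6.
Utility at the optimum: U(45.7627, 21.6) = 27.7421.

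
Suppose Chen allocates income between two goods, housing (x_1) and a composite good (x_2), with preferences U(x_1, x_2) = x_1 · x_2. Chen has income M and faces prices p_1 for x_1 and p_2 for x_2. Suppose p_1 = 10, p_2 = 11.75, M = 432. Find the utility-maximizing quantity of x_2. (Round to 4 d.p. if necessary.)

x_2* = 18.383

The MRS is x_2/x_1. Set MRS = p_1/p_2.
Rearranging, p_2·x_2 = p_1·x_1. Substituting into the budget gives p_1·x_1·(1 + 1) = M.
Demand: x_1*(p_1,p_2,M) = 0.5·M/p_1 and x_2* = 0.5·M/p_2.
At p_1=10, p_2=11.75, M=432: x_2* = 0.5·432/11.75 = 18.383.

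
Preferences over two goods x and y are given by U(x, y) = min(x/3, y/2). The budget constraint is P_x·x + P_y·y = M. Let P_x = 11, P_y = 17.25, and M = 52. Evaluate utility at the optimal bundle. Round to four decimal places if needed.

V = 0.7704

With perfect complements, no substitution: consume in ratio x:y = 3:2.
Budget: P_x·x + P_y·(2/3)·x = M, so (3·P_x + 2·P_y)·x = 3·M.
Demand: x*(P_x,P_y,M) = 3·M/(3·P_x + 2·P_y), y* = 2·M/(3·P_x + 2·P_y).
Here 3·11 + 2·17.25 = 67.5, giving x* = 2.3111 and y* = 1.5407.
Utility at the optimum: U(2.3111, 1.5407) = 0.7704.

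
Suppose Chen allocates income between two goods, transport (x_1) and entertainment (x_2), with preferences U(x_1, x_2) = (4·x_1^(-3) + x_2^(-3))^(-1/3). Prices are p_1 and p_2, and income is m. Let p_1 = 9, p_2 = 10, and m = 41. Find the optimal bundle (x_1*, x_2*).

x_1* = 2.5807, x_2* = 1.7774

Numerically x_2/x_1 = 0.688725, so x_1* = 41/(9 + 10·0.688725) = 2.5807 and x_2* = 0.688725·2.5807 = 1.7774.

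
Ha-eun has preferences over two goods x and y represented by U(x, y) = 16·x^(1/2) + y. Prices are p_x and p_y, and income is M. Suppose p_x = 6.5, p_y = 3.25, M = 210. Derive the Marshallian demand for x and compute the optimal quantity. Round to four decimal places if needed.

Utility is quasi-linear in y; the FOC for x is 8/√x = p_x/p_y.
Thus x* = (8·p_y/p_x)² — independent of M — with the rest of income spent on y.
Plugging in: x* = (8·3.25/6.5)² = 16.

x* = 16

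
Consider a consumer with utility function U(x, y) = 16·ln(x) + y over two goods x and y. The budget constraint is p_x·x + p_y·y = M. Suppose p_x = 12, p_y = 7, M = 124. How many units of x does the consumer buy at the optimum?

MU_x = 16/x, MU_y = 1. Tangency: 16/x = p_x/p_y.
So x*(p_x,p_y) = 16·p_y/p_x, independent of income; and y* = (M − 16·p_y)/p_y.
At the given prices: x* = 16·7/12 = 9.3333.

x* = 9.3333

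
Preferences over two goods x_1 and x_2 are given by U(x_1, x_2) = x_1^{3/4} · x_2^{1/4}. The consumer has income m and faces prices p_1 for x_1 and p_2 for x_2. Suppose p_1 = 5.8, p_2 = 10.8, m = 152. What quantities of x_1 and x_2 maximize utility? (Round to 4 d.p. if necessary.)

x_1* = 19.6552, x_2* = 3.5185

The MRS is 3·x_2/x_1. Set MRS = p_1/p_2.
So 0.75·p_2·x_2 = 0.25·p_1·x_1; combined with the budget, a share 0.75 of income goes to x_1.
Demand: x_1*(p_1,p_2,m) = 0.75·m/p_1 and x_2* = 0.25·m/p_2.
At p_1=5.8, p_2=10.8, m=152: x_1* = 0.75·152/5.8 = 19.6552, x_2* = 3.5185.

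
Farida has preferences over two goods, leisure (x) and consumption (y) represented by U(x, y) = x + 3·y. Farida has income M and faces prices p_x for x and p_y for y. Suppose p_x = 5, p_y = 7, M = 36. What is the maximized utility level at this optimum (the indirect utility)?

V = 15.4286

Perfect substitutes: compare marginal utility per dollar. 1/p_x vs 3/p_y → 0.2 vs 0.4286.
y gives more utility per dollar, so spend all income on y: y* = M/p_y, x* = 0.
Numerically: x* = 0, y* = 5.1429.
Utility at the optimum: U(0, 5.1429) = 15.4286.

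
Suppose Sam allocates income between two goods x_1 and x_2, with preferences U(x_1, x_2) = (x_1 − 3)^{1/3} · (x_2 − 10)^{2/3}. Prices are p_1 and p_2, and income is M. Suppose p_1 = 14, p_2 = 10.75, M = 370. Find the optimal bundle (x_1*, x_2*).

x_1* = 8.25, x_2* = 23.6744

Discretionary income = 370 − 3·14 − 10·10.75 = 220.5; x_1* = 3 + 1/3·220.5/14 = 8.25; x_2* = 10 + 2/3·220.5/10.75 = 23.6744.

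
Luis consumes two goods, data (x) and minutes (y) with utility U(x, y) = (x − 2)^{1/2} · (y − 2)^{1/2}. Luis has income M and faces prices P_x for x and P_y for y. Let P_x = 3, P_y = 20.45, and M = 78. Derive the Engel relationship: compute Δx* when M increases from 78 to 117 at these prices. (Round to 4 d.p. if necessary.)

Δx* = 6.5

MRS = (y−2)/(x−2). Tangency with P_x/P_y gives y−2 = (P_x/P_y)·(x−2).
Substituting into the budget: x* = 2 + 0.5·(M − 2·P_x − 2·P_y)/P_x, and y* = 2 + 0.5·(…)/P_y.
Discretionary income = 78 − 2·3 − 2·20.45 = 31.1; x* = 2 + 0.5·31.1/3 = 7.1833.
At M' = 117: x* = 13.6833. Change: 13.6833 − 7.1833 = 6.5.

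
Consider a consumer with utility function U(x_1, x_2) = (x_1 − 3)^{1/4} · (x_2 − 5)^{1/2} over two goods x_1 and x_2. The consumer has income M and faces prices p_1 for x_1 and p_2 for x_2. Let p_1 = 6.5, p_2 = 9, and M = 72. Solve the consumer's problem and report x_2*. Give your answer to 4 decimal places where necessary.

x_2* = 5.5556

Let x_1' = x_1−3, x_2' = x_2−5. MRS = (1/2)·x_2'/x_1' = p_1/p_2.
After buying the subsistence bundle (3, 5), a share 1/3 of the remaining income goes to x_1: x_1* = 3 + 1/3·(M − 3p_1 − 5p_2)/p_1.
Discretionary income = 72 − 3·6.5 − 5·9 = 7.5; x_2* = 5 + 2/3·7.5/9 = 5.5556.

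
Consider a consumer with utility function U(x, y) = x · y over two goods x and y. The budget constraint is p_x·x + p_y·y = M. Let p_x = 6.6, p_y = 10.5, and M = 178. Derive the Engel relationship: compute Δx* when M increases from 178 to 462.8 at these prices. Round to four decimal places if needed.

Δx* = 21.5758

The MRS is y/x. Set MRS = p_x/p_y.
Rearranging, p_y·y = p_x·x. Substituting into the budget gives p_x·x·(1 + 1) = M.
Demand: x*(p_x,p_y,M) = 0.5·M/p_x and y* = 0.5·M/p_y.
At p_x=6.6, p_y=10.5, M=178: x* = 0.5·178/6.6 = 13.4848.
At M' = 462.8: x* = 35.0606. Change: 35.0606 − 13.4848 = 21.5758.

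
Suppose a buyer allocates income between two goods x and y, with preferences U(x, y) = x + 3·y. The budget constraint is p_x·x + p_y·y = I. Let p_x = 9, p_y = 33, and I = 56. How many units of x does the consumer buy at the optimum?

Perfect substitutes: compare marginal utility per dollar. 1/p_x vs 3/p_y → 0.1111 vs 0.0909.
x gives more utility per dollar, so spend all income on x: x* = I/p_x, y* = 0.
Numerically: x* = 6.2222, y* = 0.

x* = 6.2222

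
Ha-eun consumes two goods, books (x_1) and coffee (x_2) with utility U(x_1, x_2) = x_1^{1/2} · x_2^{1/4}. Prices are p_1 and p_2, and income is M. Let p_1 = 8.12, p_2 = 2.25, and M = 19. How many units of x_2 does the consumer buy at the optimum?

x_2* = 2.8148

Demand: x_1*(p_1,p_2,M) = 2/3·M/p_1 and x_2* = 1/3·M/p_2.
At p_1=8.12, p_2=2.25, M=19: x_2* = 1/3·19/2.25 = 2.8148.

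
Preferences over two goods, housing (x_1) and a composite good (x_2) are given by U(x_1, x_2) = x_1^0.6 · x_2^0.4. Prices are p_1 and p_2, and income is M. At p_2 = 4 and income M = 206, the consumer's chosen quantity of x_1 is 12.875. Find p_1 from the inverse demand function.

Tangency: MRS = (3/2)·x_2/x_1 = p_1/p_2.
Rearranging, p_2·x_2 = (2/3)·p_1·x_1. Substituting into the budget gives p_1·x_1·(1 + (2/3)) = M.
Demand: x_1*(p_1,p_2,M) = 0.6·M/p_1 and x_2* = 0.4·M/p_2.
Set x_1* = 12.875 in the demand function and solve for p_1: p_1 = 9.6.

p_1 = 9.6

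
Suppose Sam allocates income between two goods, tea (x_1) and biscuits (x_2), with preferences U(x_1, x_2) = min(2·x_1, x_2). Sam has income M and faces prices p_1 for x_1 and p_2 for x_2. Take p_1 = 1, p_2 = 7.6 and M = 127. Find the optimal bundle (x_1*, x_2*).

x_1* = 7.8395, x_2* = 15.679

With perfect complements, no substitution: consume in ratio x_1:x_2 = 1:2.
Budget: p_1·x_1 + p_2·2·x_1 = M, so (p_1 + 2·p_2)·x_1 = M.
Demand: x_1*(p_1,p_2,M) = M/(p_1 + 2·p_2), x_2* = 2·M/(p_1 + 2·p_2).
Here 1 + 2·7.6 = 16.2, giving x_1* = 7.8395 and x_2* = 15.679.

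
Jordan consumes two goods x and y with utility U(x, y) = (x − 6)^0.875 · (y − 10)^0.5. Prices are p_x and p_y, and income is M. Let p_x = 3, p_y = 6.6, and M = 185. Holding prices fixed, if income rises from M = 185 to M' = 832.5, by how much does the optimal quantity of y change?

Let x' = x−6, y' = y−10. MRS = (7/4)·y'/x' = p_x/p_y.
Substituting into the budget: x* = 6 + 7/11·(M − 6·p_x − 10·p_y)/p_x, and y* = 10 + 4/11·(…)/p_y.
Discretionary income = 185 − 6·3 − 10·6.6 = 101; y* = 10 + 4/11·101/6.6 = 15.5647.
At M' = 832.5: y* = 51.2397. Change: 51.2397 − 15.5647 = 35.6749.

Δy* = 35.6749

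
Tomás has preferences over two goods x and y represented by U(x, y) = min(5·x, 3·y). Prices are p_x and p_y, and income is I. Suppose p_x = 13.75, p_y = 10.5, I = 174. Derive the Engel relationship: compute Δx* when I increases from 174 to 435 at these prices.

With perfect complements, no substitution: consume in ratio x:y = 3:5.
Budget: p_x·x + p_y·(5/3)·x = I, so (3·p_x + 5·p_y)·x = 3·I.
Demand: x*(p_x,p_y,I) = 3·I/(3·p_x + 5·p_y), y* = 5·I/(3·p_x + 5·p_y).
Here 3·13.75 + 5·10.5 = 93.75, giving x* = 5.568.
At I' = 435: x* = 13.92. Change: 13.92 − 5.568 = 8.352.

Δx* = 8.352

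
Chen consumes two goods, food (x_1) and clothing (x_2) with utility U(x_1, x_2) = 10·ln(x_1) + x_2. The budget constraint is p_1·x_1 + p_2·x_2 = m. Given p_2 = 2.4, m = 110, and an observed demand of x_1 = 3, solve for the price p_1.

p_1 = 8

MU_x_1 = 10/x_1, MU_x_2 = 1. Tangency: 10/x_1 = p_1/p_2.
So x_1*(p_1,p_2) = 10·p_2/p_1, independent of income; and x_2* = (m − 10·p_2)/p_2.
Set x_1* = 3 in the demand function and solve for p_1: p_1 = 8.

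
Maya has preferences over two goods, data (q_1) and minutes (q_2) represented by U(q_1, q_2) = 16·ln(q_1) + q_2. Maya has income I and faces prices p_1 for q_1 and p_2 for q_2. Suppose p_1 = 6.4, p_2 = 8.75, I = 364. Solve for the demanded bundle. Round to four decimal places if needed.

q_1* = 21.875, q_2* = 25.6

MU_q_1 = 16/q_1, MU_q_2 = 1. Tangency: 16/q_1 = p_1/p_2.
So q_1*(p_1,p_2) = 16·p_2/p_1, independent of income; and q_2* = (I − 16·p_2)/p_2.
At the given prices: q_1* = 16·8.75/6.4 = 21.875, and q_2* = 25.6.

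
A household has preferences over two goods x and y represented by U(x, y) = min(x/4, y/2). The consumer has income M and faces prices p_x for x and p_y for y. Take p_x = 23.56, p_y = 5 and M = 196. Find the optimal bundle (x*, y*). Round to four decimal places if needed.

With perfect complements, no substitution: consume in ratio x:y = 4:2.
Budget: p_x·x + p_y·(1/2)·x = M, so (4·p_x + 2·p_y)·x = 4·M.
Demand: x*(p_x,p_y,M) = 4·M/(4·p_x + 2·p_y), y* = 2·M/(4·p_x + 2·p_y).
Here 4·23.56 + 2·5 = 104.24, giving x* = 7.5211 and y* = 3.7606.

x* = 7.5211, y* = 3.7606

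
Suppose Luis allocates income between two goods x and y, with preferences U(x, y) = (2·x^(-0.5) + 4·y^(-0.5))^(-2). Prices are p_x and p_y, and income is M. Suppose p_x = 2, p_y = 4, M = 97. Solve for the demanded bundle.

x* = 16.1667, y* = 16.1667

With the ratio pinned down, the budget gives x* = M/(p_x + p_y·(y/x)) and y* = (y/x)·x*.
Numerically y/x = 1, so x* = 97/(2 + 4·1) = 16.1667 and y* = 1·16.1667 = 16.1667.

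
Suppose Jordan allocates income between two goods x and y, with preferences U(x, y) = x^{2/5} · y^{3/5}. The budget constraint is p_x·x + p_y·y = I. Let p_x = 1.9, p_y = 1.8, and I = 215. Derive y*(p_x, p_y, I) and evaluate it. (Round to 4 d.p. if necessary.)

y* = 71.6667

Tangency: MRS = (2/3)·y/x = p_x/p_y.
So 0.4·p_y·y = 0.6·p_x·x; combined with the budget, a share 0.4 of income goes to x.
Demand: x*(p_x,p_y,I) = 0.4·I/p_x and y* = 0.6·I/p_y.
At p_x=1.9, p_y=1.8, I=215: y* = 0.6·215/1.8 = 71.6667.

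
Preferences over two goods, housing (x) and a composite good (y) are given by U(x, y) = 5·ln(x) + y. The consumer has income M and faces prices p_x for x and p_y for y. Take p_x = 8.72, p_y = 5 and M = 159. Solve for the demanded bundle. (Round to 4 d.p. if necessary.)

MU_x = 5/x, MU_y = 1. Tangency: 5/x = p_x/p_y.
So x*(p_x,p_y) = 5·p_y/p_x, independent of income; and y* = (M − 5·p_y)/p_y.
At the given prices: x* = 5·5/8.72 = 2.867, and y* = 26.8.

x* = 2.867, y* = 26.8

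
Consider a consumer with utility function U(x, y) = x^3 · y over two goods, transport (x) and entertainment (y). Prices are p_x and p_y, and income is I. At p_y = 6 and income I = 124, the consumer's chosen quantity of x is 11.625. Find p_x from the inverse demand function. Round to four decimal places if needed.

The MRS is 3·y/x. Set MRS = p_x/p_y.
Rearranging, p_y·y = (1/3)·p_x·x. Substituting into the budget gives p_x·x·(1 + (1/3)) = I.
Demand: x*(p_x,p_y,I) = 0.75·I/p_x and y* = 0.25·I/p_y.
Set x* = 11.625 in the demand function and solve for p_x: p_x = 8.

p_x = 8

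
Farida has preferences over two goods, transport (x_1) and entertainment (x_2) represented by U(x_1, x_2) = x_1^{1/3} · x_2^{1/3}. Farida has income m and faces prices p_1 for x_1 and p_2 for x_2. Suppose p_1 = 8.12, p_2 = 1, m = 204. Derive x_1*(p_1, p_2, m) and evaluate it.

x_1* = 12.5616

Demand: x_1*(p_1,p_2,m) = 0.5·m/p_1 and x_2* = 0.5·m/p_2.
At p_1=8.12, p_2=1, m=204: x_1* = 0.5·204/8.12 = 12.5616.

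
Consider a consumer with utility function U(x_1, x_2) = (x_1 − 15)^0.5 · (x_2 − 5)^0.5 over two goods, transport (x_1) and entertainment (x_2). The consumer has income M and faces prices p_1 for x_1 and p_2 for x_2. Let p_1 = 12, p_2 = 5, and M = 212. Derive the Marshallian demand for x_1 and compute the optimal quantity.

x_1* = 15.2917

MRS = (x_2−5)/(x_1−15). Tangency with p_1/p_2 gives x_2−5 = (p_1/p_2)·(x_1−15).
After buying the subsistence bundle (15, 5), a share 0.5 of the remaining income goes to x_1: x_1* = 15 + 0.5·(M − 15p_1 − 5p_2)/p_1.
Discretionary income = 212 − 15·12 − 5·5 = 7; x_1* = 15 + 0.5·7/12 = 15.2917.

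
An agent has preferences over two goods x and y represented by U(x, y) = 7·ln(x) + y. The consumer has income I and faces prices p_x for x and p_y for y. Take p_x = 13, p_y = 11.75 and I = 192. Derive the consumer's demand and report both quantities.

Set MRS = p_x/p_y: (7/x)/1 = p_x/p_y.
So x*(p_x,p_y) = 7·p_y/p_x, independent of income; and y* = (I − 7·p_y)/p_y.
At the given prices: x* = 7·11.75/13 = 6.3269, and y* = 9.3404.

x* = 6.3269, y* = 9.3404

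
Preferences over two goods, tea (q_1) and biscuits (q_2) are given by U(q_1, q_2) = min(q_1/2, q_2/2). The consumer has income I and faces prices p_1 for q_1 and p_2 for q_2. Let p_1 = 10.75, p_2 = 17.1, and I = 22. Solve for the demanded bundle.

With perfect complements, no substitution: consume in ratio q_1:q_2 = 2:2.
Budget: p_1·q_1 + p_2·q_1 = I, so (2·p_1 + 2·p_2)·q_1 = 2·I.
Demand: q_1*(p_1,p_2,I) = 2·I/(2·p_1 + 2·p_2), q_2* = 2·I/(2·p_1 + 2·p_2).
Here 2·10.75 + 2·17.1 = 55.7, giving q_1* = 0.7899 and q_2* = 0.7899.

q_1* = 0.7899, q_2* = 0.7899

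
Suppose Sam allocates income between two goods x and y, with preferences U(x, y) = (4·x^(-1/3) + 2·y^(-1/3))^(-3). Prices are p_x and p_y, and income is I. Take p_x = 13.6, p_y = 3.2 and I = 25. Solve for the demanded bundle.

Substitute y = (y/x)·x into the budget: x* = I/(p_x + p_y·(y/x)).
Numerically y/x = 1.760026, so x* = 25/(13.6 + 3.2·1.760026) = 1.2999 and y* = 1.760026·1.2999 = 2.2879.

x* = 1.2999, y* = 2.2879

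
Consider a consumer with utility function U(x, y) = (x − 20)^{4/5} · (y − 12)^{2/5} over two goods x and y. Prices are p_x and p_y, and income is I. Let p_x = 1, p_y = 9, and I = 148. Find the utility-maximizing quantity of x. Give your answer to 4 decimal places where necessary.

MRS = 2·(y−12)/(x−20). Tangency with p_x/p_y gives y−12 = (1/2)·(p_x/p_y)·(x−20).
Substituting into the budget: x* = 20 + 2/3·(I − 20·p_x − 12·p_y)/p_x, and y* = 12 + 1/3·(…)/p_y.
Discretionary income = 148 − 20·1 − 12·9 = 20; x* = 20 + 2/3·20/1 = 33.3333.

x* = 33.3333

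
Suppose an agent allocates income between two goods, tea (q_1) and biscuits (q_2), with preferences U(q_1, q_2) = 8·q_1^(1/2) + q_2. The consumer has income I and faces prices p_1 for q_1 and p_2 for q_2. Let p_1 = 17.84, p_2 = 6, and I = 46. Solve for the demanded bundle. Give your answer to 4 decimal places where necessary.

Utility is quasi-linear in q_2; the FOC for q_1 is 4/√q_1 = p_1/p_2.
Solve: √q_1 = 4·p_2/p_1, so q_1*(p_1,p_2) = (4·p_2/p_1)², and q_2* = (I − p_1·q_1*)/p_2.
Plugging in: q_1* = (4·6/17.84)² = 1.8098, q_2* = 2.2855.

q_1* = 1.8098, q_2* = 2.2855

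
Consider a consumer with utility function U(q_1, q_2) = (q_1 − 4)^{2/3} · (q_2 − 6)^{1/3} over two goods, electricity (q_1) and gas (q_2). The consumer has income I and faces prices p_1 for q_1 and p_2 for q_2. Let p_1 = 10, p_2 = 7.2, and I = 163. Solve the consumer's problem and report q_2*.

Discretionary income = 163 − 4·10 − 6·7.2 = 79.8; q_2* = 6 + 1/3·79.8/7.2 = 9.6944.

q_2* = 9.6944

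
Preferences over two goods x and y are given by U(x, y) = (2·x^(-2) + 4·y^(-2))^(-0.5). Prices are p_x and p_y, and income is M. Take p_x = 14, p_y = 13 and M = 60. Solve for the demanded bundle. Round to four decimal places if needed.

From the CES first-order condition, (1/2)·(y/x)^(3) = p_x/p_y.
Solve for the ratio: y/x = [2·p_x/p_y]^(1/3).
Substitute y = (y/x)·x into the budget: x* = M/(p_x + p_y·(y/x)).
Numerically y/x = 1.291432, so x* = 60/(14 + 13·1.291432) = 1.9488 and y* = 1.291432·1.9488 = 2.5167.

x* = 1.9488, y* = 2.5167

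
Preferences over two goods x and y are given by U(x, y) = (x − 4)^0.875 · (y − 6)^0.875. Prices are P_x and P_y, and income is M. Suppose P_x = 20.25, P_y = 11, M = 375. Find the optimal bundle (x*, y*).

MRS = (y−6)/(x−4). Tangency with P_x/P_y gives y−6 = (P_x/P_y)·(x−4).
Substituting into the budget: x* = 4 + 0.5·(M − 4·P_x − 6·P_y)/P_x, and y* = 6 + 0.5·(…)/P_y.
Discretionary income = 375 − 4·20.25 − 6·11 = 228; x* = 4 + 0.5·228/20.25 = 9.6296; y* = 6 + 0.5·228/11 = 16.3636.

x* = 9.6296, y* = 16.3636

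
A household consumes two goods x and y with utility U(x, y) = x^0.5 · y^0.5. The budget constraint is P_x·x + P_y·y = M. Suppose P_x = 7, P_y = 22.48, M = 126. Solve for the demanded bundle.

Tangency: MRS = y/x = P_x/P_y.
So 0.5·P_y·y = 0.5·P_x·x; combined with the budget, a share 0.5 of income goes to x.
Demand: x*(P_x,P_y,M) = 0.5·M/P_x and y* = 0.5·M/P_y.
At P_x=7, P_y=22.48, M=126: x* = 0.5·126/7 = 9, y* = 2.8025.

x* = 9, y* = 2.8025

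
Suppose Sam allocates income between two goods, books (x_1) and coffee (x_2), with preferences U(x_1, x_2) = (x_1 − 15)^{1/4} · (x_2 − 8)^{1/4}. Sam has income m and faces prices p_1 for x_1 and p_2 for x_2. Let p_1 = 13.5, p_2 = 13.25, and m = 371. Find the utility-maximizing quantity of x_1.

This is Cobb-Douglas in (x_1−15, x_2−8): tangency gives 0.25·p_2·(x_2−8) = 0.25·p_1·(x_1−15).
Substituting into the budget: x_1* = 15 + 0.5·(m − 15·p_1 − 8·p_2)/p_1, and x_2* = 8 + 0.5·(…)/p_2.
Discretionary income = 371 − 15·13.5 − 8·13.25 = 62.5; x_1* = 15 + 0.5·62.5/13.5 = 17.3148.

x_1* = 17.3148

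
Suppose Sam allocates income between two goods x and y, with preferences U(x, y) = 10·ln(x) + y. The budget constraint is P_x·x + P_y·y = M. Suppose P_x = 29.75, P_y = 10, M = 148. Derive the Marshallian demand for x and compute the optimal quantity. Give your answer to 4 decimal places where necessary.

x* = 3.3613

Set MRS = P_x/P_y: (10/x)/1 = P_x/P_y.
So x*(P_x,P_y) = 10·P_y/P_x, independent of income; and y* = (M − 10·P_y)/P_y.
At the given prices: x* = 10·10/29.75 = 3.3613.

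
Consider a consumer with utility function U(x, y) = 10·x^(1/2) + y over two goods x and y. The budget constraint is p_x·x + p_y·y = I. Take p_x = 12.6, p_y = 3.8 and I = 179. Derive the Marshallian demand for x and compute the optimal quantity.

Thus x* = (5·p_y/p_x)² — independent of I — with the rest of income spent on y.
Plugging in: x* = (5·3.8/12.6)² = 2.2739.

x* = 2.2739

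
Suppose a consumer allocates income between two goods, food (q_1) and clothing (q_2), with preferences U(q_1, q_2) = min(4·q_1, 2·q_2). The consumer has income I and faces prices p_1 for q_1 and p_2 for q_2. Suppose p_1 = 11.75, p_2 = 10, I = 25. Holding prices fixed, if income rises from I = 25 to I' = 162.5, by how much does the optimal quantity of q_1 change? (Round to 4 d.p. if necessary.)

Δq_1* = 4.3307

Here 2·11.75 + 4·10 = 63.5, giving q_1* = 0.7874.
At I' = 162.5: q_1* = 5.1181. Change: 5.1181 − 0.7874 = 4.3307.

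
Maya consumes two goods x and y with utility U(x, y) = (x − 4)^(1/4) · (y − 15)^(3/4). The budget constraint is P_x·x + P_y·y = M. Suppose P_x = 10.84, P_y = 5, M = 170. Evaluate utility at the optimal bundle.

Let x' = x−4, y' = y−15. MRS = (1/3)·y'/x' = P_x/P_y.
Substituting into the budget: x* = 4 + 0.25·(M − 4·P_x − 15·P_y)/P_x, and y* = 15 + 0.75·(…)/P_y.
Discretionary income = 170 − 4·10.84 − 15·5 = 51.64; x* = 4 + 0.25·51.64/10.84 = 5.191; y* = 15 + 0.75·51.64/5 = 22.746.
Utility at the optimum: U(5.191, 22.746) = 4.8505.

V = 4.8505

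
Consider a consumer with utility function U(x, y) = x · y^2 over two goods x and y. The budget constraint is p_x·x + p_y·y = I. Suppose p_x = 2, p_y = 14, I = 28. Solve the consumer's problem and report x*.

x* = 4.6667

Tangency: MRS = (1/2)·y/x = p_x/p_y.
Rearranging, p_y·y = 2·p_x·x. Substituting into the budget gives p_x·x·(1 + 2) = I.
Demand: x*(p_x,p_y,I) = 1/3·I/p_x and y* = 2/3·I/p_y.
At p_x=2, p_y=14, I=28: x* = 1/3·28/2 = 4.6667.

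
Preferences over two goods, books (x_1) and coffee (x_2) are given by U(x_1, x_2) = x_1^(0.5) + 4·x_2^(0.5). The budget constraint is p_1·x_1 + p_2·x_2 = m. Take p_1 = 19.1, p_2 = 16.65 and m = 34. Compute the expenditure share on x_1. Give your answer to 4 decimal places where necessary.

With the ratio pinned down, the budget gives x_1* = m/(p_1 + p_2·(x_2/x_1)) and x_2* = (x_2/x_1)·x_1*.
Numerically x_2/x_1 = 21.055145, so x_1* = 34/(19.1 + 16.65·21.055145) = 0.092 and x_2* = 21.055145·0.092 = 1.9365.
Expenditure on x_1: 19.1·0.092 = 1.7567; share = 0.0517.

share on x_1 = 0.0517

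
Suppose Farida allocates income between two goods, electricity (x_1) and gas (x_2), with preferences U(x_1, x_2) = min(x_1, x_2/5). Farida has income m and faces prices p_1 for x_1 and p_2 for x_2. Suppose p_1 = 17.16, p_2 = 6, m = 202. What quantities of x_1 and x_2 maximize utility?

Demand: x_1*(p_1,p_2,m) = m/(p_1 + 5·p_2), x_2* = 5·m/(p_1 + 5·p_2).
Here 17.16 + 5·6 = 47.16, giving x_1* = 4.2833 and x_2* = 21.4165.

x_1* = 4.2833, x_2* = 21.4165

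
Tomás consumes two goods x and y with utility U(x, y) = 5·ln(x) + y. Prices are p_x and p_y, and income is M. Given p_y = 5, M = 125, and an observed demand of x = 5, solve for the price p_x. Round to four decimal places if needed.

MU_x = 5/x, MU_y = 1. Tangency: 5/x = p_x/p_y.
So x*(p_x,p_y) = 5·p_y/p_x, independent of income; and y* = (M − 5·p_y)/p_y.
Set x* = 5 in the demand function and solve for p_x: p_x = 5.

p_x = 5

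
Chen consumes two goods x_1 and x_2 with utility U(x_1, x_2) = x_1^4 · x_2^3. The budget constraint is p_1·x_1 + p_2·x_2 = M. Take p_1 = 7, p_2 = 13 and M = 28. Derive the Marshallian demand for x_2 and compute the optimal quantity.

Demand: x_1*(p_1,p_2,M) = 4/7·M/p_1 and x_2* = 3/7·M/p_2.
At p_1=7, p_2=13, M=28: x_2* = 3/7·28/13 = 0.9231.

x_2* = 0.9231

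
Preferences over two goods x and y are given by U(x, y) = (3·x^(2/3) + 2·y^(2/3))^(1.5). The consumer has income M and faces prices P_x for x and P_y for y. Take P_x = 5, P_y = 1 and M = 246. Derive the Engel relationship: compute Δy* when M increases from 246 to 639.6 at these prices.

Δy* = 346.7841

MRS = MU_x/MU_y = (3/2)·(y/x)^(1/3). Set equal to P_x/P_y.
Hence y/x = ((2/3)·P_x/P_y)^(1/(1/3)), i.e. raised to the 3 power.
With the ratio pinned down, the budget gives x* = M/(P_x + P_y·(y/x)) and y* = (y/x)·x*.
Numerically y/x = 37.037037, so x* = 246/(5 + 1·37.037037) = 5.852 and y* = 37.037037·5.852 = 216.7401.
At M' = 639.6: y* = 563.5242. Change: 563.5242 − 216.7401 = 346.7841.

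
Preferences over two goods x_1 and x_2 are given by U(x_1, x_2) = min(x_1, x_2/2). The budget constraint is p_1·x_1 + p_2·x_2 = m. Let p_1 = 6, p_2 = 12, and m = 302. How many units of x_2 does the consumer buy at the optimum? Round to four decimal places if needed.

x_2* = 20.1333

With perfect complements, no substitution: consume in ratio x_1:x_2 = 1:2.
Budget: p_1·x_1 + p_2·2·x_1 = m, so (p_1 + 2·p_2)·x_1 = m.
Demand: x_1*(p_1,p_2,m) = m/(p_1 + 2·p_2), x_2* = 2·m/(p_1 + 2·p_2).
Here 6 + 2·12 = 30, giving x_2* = 20.1333.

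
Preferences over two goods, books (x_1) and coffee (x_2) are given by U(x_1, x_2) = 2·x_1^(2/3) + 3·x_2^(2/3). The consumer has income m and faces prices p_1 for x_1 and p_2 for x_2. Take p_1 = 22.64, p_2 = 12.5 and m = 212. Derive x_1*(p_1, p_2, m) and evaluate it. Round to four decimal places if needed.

Substitute x_2 = (x_2/x_1)·x_1 into the budget: x_1* = m/(p_1 + p_2·(x_2/x_1)).
Numerically x_2/x_1 = 20.052707, so x_1* = 212/(22.64 + 12.5·20.052707) = 0.7757.

x_1* = 0.7757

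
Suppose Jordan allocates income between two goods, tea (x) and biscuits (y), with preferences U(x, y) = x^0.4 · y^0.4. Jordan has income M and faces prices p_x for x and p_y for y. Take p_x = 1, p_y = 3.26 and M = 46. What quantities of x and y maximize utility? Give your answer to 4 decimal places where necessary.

At p_x=1, p_y=3.26, M=46: x* = 0.5·46/1 = 23, y* = 7.0552.

x* = 23, y* = 7.0552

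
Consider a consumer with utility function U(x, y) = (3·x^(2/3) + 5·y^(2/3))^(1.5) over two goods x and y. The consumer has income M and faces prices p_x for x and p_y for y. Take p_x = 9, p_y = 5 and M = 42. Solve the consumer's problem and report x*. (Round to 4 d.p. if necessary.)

x* = 0.2917

From the CES first-order condition, (3/5)·(y/x)^(1/3) = p_x/p_y.
Solve for the ratio: y/x = [(5/3)·p_x/p_y]^(3).
With the ratio pinned down, the budget gives x* = M/(p_x + p_y·(y/x)) and y* = (y/x)·x*.
Numerically y/x = 27, so x* = 42/(9 + 5·27) = 0.2917.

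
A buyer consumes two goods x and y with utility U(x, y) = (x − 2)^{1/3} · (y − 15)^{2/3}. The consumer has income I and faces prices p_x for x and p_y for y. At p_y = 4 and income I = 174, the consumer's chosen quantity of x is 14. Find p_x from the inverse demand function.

Let x' = x−2, y' = y−15. MRS = (1/2)·y'/x' = p_x/p_y.
Substituting into the budget: x* = 2 + 1/3·(I − 2·p_x − 15·p_y)/p_x, and y* = 15 + 2/3·(…)/p_y.
Set x* = 14 in the demand function and solve for p_x: p_x = 3.

p_x = 3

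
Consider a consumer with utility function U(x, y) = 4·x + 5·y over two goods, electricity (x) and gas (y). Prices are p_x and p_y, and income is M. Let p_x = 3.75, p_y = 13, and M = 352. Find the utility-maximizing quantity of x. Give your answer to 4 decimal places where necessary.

Linear utility — the consumer picks whichever good has higher MU/price: 4/3.75 = 1.0667 vs 5/13 = 0.3846.
x gives more utility per dollar, so spend all income on x: x* = M/p_x, y* = 0.
Numerically: x* = 93.8667, y* = 0.

x* = 93.8667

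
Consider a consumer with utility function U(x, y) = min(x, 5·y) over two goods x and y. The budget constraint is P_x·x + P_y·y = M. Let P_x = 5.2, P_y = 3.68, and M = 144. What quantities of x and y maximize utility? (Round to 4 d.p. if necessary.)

x* = 24.2588, y* = 4.8518

Demand: x*(P_x,P_y,M) = 5·M/(5·P_x + P_y), y* = M/(5·P_x + P_y).
Here 5·5.2 + 3.68 = 29.68, giving x* = 24.2588 and y* = 4.8518.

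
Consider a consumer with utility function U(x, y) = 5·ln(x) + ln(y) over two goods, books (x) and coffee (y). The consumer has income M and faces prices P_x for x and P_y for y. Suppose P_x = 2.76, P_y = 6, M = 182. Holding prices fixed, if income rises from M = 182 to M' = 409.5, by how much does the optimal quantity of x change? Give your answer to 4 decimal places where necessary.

The MRS is 5·y/x. Set MRS = P_x/P_y.
So 5·P_y·y = P_x·x; combined with the budget, a share 5/6 of income goes to x.
Demand: x*(P_x,P_y,M) = 5/6·M/P_x and y* = 1/6·M/P_y.
At P_x=2.76, P_y=6, M=182: x* = 5/6·182/2.76 = 54.9517.
At M' = 409.5: x* = 123.6413. Change: 123.6413 − 54.9517 = 68.6896.

Δx* = 68.6896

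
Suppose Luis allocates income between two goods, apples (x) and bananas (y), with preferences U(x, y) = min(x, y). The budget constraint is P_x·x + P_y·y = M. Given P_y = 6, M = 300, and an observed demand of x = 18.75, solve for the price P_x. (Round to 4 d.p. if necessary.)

P_x = 10

With perfect complements, no substitution: consume in ratio x:y = 1:1.
Budget: P_x·x + P_y·x = M, so (P_x + P_y)·x = M.
Demand: x*(P_x,P_y,M) = M/(P_x + P_y), y* = M/(P_x + P_y).
Set x* = 18.75 in the demand function and solve for P_x: P_x = 10.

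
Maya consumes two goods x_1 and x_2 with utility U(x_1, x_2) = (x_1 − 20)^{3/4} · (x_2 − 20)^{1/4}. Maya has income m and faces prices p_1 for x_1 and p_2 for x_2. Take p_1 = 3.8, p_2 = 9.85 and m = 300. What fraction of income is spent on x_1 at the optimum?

This is Cobb-Douglas in (x_1−20, x_2−20): tangency gives 0.75·p_2·(x_2−20) = 0.25·p_1·(x_1−20).
Substituting into the budget: x_1* = 20 + 0.75·(m − 20·p_1 − 20·p_2)/p_1, and x_2* = 20 + 0.25·(…)/p_2.
Discretionary income = 300 − 20·3.8 − 20·9.85 = 27; x_1* = 20 + 0.75·27/3.8 = 25.3289; x_2* = 20 + 0.25·27/9.85 = 20.6853.
Expenditure on x_1: 3.8·25.3289 = 96.25; share = 0.3208.

share on x_1 = 0.3208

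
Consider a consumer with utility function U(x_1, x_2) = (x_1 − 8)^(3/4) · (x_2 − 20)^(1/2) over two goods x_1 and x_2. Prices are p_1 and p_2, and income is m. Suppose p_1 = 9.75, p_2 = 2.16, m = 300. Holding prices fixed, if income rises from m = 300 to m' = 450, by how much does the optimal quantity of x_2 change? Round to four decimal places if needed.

Δx_2* = 27.7778

Let x_1' = x_1−8, x_2' = x_2−20. MRS = (3/2)·x_2'/x_1' = p_1/p_2.
After buying the subsistence bundle (8, 20), a share 0.6 of the remaining income goes to x_1: x_1* = 8 + 0.6·(m − 8p_1 − 20p_2)/p_1.
Discretionary income = 300 − 8·9.75 − 20·2.16 = 178.8; x_2* = 20 + 0.4·178.8/2.16 = 53.1111.
At m' = 450: x_2* = 80.8889. Change: 80.8889 − 53.1111 = 27.7778.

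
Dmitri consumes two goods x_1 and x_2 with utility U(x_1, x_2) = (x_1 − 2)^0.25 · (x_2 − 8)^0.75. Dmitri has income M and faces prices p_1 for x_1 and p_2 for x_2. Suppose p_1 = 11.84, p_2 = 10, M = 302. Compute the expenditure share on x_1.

share on x_1 = 0.2426

Discretionary income = 302 − 2·11.84 − 8·10 = 198.32; x_1* = 2 + 0.25·198.32/11.84 = 6.1875; x_2* = 8 + 0.75·198.32/10 = 22.874.
Expenditure on x_1: 11.84·6.1875 = 73.26; share = 0.2426.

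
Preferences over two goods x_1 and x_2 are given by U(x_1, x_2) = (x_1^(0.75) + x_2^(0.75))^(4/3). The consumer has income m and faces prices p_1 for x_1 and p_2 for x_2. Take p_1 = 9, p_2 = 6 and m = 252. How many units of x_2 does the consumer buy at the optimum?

Substitute x_2 = (x_2/x_1)·x_1 into the budget: x_1* = m/(p_1 + p_2·(x_2/x_1)).
Numerically x_2/x_1 = 5.0625, so x_1* = 252/(9 + 6·5.0625) = 6.4 and x_2* = 5.0625·6.4 = 32.4.

x_2* = 32.4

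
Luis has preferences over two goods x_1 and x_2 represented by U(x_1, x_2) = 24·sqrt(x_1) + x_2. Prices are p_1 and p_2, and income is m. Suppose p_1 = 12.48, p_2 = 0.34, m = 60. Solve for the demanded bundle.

MU_x_1 = 12/√x_1, MU_x_2 = 1. Tangency: 12/√x_1 = p_1/p_2.
Thus x_1* = (12·p_2/p_1)² — independent of m — with the rest of income spent on x_2.
Plugging in: x_1* = (12·0.34/12.48)² = 0.1069, x_2* = 172.5475.

x_1* = 0.1069, x_2* = 172.5475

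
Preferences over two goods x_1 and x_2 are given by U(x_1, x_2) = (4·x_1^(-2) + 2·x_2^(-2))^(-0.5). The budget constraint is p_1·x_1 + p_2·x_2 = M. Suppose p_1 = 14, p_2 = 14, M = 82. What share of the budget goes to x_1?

share on x_1 = 0.5575

MU_x_1 ∝ 4·x_1^(-3), MU_x_2 ∝ 2·x_2^(-3), so MRS = 2·(x_2/x_1)^(3) = p_1/p_2.
Hence x_2/x_1 = ((1/2)·p_1/p_2)^(1/(3)), i.e. raised to the 1/3 power.
With the ratio pinned down, the budget gives x_1* = M/(p_1 + p_2·(x_2/x_1)) and x_2* = (x_2/x_1)·x_1*.
Numerically x_2/x_1 = 0.793701, so x_1* = 82/(14 + 14·0.793701) = 3.2654 and x_2* = 0.793701·3.2654 = 2.5917.
Expenditure on x_1: 14·3.2654 = 45.7155; share = 0.5575.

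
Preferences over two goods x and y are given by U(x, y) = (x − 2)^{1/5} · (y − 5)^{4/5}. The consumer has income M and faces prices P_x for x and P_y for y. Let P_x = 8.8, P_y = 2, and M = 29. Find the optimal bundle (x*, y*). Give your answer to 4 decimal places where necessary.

This is Cobb-Douglas in (x−2, y−5): tangency gives 0.2·P_y·(y−5) = 0.8·P_x·(x−2).
Substituting into the budget: x* = 2 + 0.2·(M − 2·P_x − 5·P_y)/P_x, and y* = 5 + 0.8·(…)/P_y.
Discretionary income = 29 − 2·8.8 − 5·2 = 1.4; x* = 2 + 0.2·1.4/8.8 = 2.0318; y* = 5 + 0.8·1.4/2 = 5.56.

x* = 2.0318, y* = 5.56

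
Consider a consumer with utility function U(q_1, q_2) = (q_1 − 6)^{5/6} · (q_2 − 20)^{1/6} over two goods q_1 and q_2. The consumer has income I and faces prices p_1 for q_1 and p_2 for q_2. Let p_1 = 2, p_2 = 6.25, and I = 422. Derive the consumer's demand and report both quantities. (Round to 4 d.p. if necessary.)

q_1* = 124.75, q_2* = 27.6

MRS = 5·(q_2−20)/(q_1−6). Tangency with p_1/p_2 gives q_2−20 = (1/5)·(p_1/p_2)·(q_1−6).
After buying the subsistence bundle (6, 20), a share 5/6 of the remaining income goes to q_1: q_1* = 6 + 5/6·(I − 6p_1 − 20p_2)/p_1.
Discretionary income = 422 − 6·2 − 20·6.25 = 285; q_1* = 6 + 5/6·285/2 = 124.75; q_2* = 20 + 1/6·285/6.25 = 27.6.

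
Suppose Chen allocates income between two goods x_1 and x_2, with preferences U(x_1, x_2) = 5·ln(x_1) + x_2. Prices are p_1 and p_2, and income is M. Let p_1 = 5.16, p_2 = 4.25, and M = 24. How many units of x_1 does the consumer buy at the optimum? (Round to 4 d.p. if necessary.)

x_1* = 4.1182

MU_x_1 = 5/x_1, MU_x_2 = 1. Tangency: 5/x_1 = p_1/p_2.
So x_1*(p_1,p_2) = 5·p_2/p_1, independent of income; and x_2* = (M − 5·p_2)/p_2.
At the given prices: x_1* = 5·4.25/5.16 = 4.1182.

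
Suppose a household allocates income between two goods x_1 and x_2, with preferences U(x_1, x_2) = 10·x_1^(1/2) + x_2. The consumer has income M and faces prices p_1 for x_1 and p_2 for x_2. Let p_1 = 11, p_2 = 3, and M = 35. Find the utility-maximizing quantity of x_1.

x_1* = 1.8595

Utility is quasi-linear in x_2; the FOC for x_1 is 5/√x_1 = p_1/p_2.
Solve: √x_1 = 5·p_2/p_1, so x_1*(p_1,p_2) = (5·p_2/p_1)², and x_2* = (M − p_1·x_1*)/p_2.
Plugging in: x_1* = (5·3/11)² = 1.8595.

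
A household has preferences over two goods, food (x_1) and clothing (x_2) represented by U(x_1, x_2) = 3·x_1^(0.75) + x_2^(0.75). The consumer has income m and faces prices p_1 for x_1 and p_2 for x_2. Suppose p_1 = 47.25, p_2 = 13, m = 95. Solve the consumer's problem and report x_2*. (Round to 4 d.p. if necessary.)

x_2* = 2.7197

MRS = MU_x_1/MU_x_2 = 3·(x_2/x_1)^(0.25). Set equal to p_1/p_2.
Hence x_2/x_1 = ((1/3)·p_1/p_2)^(1/(0.25)), i.e. raised to the 4 power.
With the ratio pinned down, the budget gives x_1* = m/(p_1 + p_2·(x_2/x_1)) and x_2* = (x_2/x_1)·x_1*.
Numerically x_2/x_1 = 2.154512, so x_1* = 95/(47.25 + 13·2.154512) = 1.2623 and x_2* = 2.154512·1.2623 = 2.7197.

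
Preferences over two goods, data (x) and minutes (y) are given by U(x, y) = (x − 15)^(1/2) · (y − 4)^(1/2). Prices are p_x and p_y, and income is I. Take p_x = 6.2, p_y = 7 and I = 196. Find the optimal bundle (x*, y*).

x* = 21.0484, y* = 9.3571

MRS = (y−4)/(x−15). Tangency with p_x/p_y gives y−4 = (p_x/p_y)·(x−15).
After buying the subsistence bundle (15, 4), a share 0.5 of the remaining income goes to x: x* = 15 + 0.5·(I − 15p_x − 4p_y)/p_x.
Discretionary income = 196 − 15·6.2 − 4·7 = 75; x* = 15 + 0.5·75/6.2 = 21.0484; y* = 4 + 0.5·75/7 = 9.3571.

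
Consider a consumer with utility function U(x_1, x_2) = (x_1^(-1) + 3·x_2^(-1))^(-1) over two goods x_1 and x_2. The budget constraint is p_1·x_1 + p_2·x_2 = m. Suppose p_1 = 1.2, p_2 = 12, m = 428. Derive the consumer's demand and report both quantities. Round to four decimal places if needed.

x_1* = 55.0647, x_2* = 30.1602

From the CES first-order condition, (1/3)·(x_2/x_1)^(2) = p_1/p_2.
Solve for the ratio: x_2/x_1 = [3·p_1/p_2]^(0.5).
With the ratio pinned down, the budget gives x_1* = m/(p_1 + p_2·(x_2/x_1)) and x_2* = (x_2/x_1)·x_1*.
Numerically x_2/x_1 = 0.547723, so x_1* = 428/(1.2 + 12·0.547723) = 55.0647 and x_2* = 0.547723·55.0647 = 30.1602.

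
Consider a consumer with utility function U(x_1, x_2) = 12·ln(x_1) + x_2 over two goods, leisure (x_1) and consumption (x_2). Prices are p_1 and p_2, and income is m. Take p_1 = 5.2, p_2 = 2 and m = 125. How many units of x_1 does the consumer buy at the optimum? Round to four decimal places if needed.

x_1* = 4.6154

Set MRS = p_1/p_2: (12/x_1)/1 = p_1/p_2.
So x_1*(p_1,p_2) = 12·p_2/p_1, independent of income; and x_2* = (m − 12·p_2)/p_2.
At the given prices: x_1* = 12·2/5.2 = 4.6154.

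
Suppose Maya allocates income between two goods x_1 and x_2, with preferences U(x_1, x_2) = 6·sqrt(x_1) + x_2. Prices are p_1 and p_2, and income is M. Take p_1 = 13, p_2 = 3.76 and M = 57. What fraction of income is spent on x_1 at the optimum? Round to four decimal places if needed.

share on x_1 = 0.1717

Utility is quasi-linear in x_2; the FOC for x_1 is 3/√x_1 = p_1/p_2.
Thus x_1* = (3·p_2/p_1)² — independent of M — with the rest of income spent on x_2.
Plugging in: x_1* = (3·3.76/13)² = 0.7529, x_2* = 12.5565.
Expenditure on x_1: 13·0.7529 = 9.7876; share = 0.1717.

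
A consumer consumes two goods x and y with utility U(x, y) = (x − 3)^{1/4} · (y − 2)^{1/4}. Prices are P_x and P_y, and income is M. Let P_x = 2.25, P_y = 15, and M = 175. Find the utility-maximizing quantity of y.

y* = 6.6083

Let x' = x−3, y' = y−2. MRS = y'/x' = P_x/P_y.
Substituting into the budget: x* = 3 + 0.5·(M − 3·P_x − 2·P_y)/P_x, and y* = 2 + 0.5·(…)/P_y.
Discretionary income = 175 − 3·2.25 − 2·15 = 138.25; y* = 2 + 0.5·138.25/15 = 6.6083.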